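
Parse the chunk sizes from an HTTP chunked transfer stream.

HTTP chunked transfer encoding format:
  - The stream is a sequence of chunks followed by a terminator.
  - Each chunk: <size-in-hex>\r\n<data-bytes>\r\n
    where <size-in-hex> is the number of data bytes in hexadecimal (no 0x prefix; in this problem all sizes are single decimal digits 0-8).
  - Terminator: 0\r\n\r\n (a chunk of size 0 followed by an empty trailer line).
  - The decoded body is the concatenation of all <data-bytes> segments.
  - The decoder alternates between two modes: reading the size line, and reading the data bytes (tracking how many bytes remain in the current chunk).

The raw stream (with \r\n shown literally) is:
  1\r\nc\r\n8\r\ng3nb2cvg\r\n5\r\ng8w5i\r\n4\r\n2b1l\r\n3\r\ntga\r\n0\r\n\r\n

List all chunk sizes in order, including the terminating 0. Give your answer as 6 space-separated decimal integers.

Chunk 1: stream[0..1]='1' size=0x1=1, data at stream[3..4]='c' -> body[0..1], body so far='c'
Chunk 2: stream[6..7]='8' size=0x8=8, data at stream[9..17]='g3nb2cvg' -> body[1..9], body so far='cg3nb2cvg'
Chunk 3: stream[19..20]='5' size=0x5=5, data at stream[22..27]='g8w5i' -> body[9..14], body so far='cg3nb2cvgg8w5i'
Chunk 4: stream[29..30]='4' size=0x4=4, data at stream[32..36]='2b1l' -> body[14..18], body so far='cg3nb2cvgg8w5i2b1l'
Chunk 5: stream[38..39]='3' size=0x3=3, data at stream[41..44]='tga' -> body[18..21], body so far='cg3nb2cvgg8w5i2b1ltga'
Chunk 6: stream[46..47]='0' size=0 (terminator). Final body='cg3nb2cvgg8w5i2b1ltga' (21 bytes)

Answer: 1 8 5 4 3 0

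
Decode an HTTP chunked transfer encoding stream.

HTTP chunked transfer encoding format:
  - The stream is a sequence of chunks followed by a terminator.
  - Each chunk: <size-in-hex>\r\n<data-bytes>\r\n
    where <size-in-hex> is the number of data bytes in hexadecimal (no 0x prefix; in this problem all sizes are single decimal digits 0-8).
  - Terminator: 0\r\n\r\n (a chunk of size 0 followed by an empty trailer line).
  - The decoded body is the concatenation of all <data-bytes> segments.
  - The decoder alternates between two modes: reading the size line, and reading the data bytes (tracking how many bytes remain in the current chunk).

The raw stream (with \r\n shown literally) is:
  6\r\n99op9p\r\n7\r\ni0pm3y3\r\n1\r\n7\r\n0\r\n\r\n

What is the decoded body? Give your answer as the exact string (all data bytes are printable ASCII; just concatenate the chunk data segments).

Chunk 1: stream[0..1]='6' size=0x6=6, data at stream[3..9]='99op9p' -> body[0..6], body so far='99op9p'
Chunk 2: stream[11..12]='7' size=0x7=7, data at stream[14..21]='i0pm3y3' -> body[6..13], body so far='99op9pi0pm3y3'
Chunk 3: stream[23..24]='1' size=0x1=1, data at stream[26..27]='7' -> body[13..14], body so far='99op9pi0pm3y37'
Chunk 4: stream[29..30]='0' size=0 (terminator). Final body='99op9pi0pm3y37' (14 bytes)

Answer: 99op9pi0pm3y37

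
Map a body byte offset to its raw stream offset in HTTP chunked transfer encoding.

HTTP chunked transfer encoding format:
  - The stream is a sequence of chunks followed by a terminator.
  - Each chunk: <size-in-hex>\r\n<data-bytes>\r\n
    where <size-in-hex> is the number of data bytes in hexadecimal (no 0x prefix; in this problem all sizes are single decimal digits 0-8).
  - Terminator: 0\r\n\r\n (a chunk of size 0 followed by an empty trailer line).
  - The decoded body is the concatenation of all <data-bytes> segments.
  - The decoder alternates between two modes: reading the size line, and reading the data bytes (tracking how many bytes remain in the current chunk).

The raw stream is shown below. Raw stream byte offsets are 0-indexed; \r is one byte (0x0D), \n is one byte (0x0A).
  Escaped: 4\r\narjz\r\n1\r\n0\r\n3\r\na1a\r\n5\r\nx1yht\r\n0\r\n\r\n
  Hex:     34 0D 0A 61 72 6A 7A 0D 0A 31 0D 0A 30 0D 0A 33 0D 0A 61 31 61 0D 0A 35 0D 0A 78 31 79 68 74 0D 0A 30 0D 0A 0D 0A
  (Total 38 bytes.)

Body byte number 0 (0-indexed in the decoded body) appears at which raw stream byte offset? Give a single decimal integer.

Answer: 3

Derivation:
Chunk 1: stream[0..1]='4' size=0x4=4, data at stream[3..7]='arjz' -> body[0..4], body so far='arjz'
Chunk 2: stream[9..10]='1' size=0x1=1, data at stream[12..13]='0' -> body[4..5], body so far='arjz0'
Chunk 3: stream[15..16]='3' size=0x3=3, data at stream[18..21]='a1a' -> body[5..8], body so far='arjz0a1a'
Chunk 4: stream[23..24]='5' size=0x5=5, data at stream[26..31]='x1yht' -> body[8..13], body so far='arjz0a1ax1yht'
Chunk 5: stream[33..34]='0' size=0 (terminator). Final body='arjz0a1ax1yht' (13 bytes)
Body byte 0 at stream offset 3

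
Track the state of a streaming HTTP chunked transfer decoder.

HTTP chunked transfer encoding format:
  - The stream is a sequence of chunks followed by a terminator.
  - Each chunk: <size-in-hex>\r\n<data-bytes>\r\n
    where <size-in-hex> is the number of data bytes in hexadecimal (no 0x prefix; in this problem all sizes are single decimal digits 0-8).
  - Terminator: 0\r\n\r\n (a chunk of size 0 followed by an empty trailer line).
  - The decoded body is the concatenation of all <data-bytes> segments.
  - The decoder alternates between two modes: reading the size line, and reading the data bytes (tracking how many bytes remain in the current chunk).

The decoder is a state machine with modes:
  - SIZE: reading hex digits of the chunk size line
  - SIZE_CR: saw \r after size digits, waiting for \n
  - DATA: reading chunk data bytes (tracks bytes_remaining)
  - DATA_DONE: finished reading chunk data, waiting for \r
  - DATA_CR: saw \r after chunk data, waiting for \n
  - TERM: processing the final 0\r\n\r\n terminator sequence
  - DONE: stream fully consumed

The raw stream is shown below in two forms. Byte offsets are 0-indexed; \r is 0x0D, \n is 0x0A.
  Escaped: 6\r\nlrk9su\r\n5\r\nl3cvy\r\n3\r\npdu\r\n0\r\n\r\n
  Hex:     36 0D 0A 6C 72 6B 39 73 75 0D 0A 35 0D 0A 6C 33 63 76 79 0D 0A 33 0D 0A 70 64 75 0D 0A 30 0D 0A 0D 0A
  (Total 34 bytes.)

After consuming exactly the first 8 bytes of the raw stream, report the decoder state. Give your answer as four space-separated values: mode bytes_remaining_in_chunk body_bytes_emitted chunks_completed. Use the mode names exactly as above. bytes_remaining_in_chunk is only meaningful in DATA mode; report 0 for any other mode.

Answer: DATA 1 5 0

Derivation:
Byte 0 = '6': mode=SIZE remaining=0 emitted=0 chunks_done=0
Byte 1 = 0x0D: mode=SIZE_CR remaining=0 emitted=0 chunks_done=0
Byte 2 = 0x0A: mode=DATA remaining=6 emitted=0 chunks_done=0
Byte 3 = 'l': mode=DATA remaining=5 emitted=1 chunks_done=0
Byte 4 = 'r': mode=DATA remaining=4 emitted=2 chunks_done=0
Byte 5 = 'k': mode=DATA remaining=3 emitted=3 chunks_done=0
Byte 6 = '9': mode=DATA remaining=2 emitted=4 chunks_done=0
Byte 7 = 's': mode=DATA remaining=1 emitted=5 chunks_done=0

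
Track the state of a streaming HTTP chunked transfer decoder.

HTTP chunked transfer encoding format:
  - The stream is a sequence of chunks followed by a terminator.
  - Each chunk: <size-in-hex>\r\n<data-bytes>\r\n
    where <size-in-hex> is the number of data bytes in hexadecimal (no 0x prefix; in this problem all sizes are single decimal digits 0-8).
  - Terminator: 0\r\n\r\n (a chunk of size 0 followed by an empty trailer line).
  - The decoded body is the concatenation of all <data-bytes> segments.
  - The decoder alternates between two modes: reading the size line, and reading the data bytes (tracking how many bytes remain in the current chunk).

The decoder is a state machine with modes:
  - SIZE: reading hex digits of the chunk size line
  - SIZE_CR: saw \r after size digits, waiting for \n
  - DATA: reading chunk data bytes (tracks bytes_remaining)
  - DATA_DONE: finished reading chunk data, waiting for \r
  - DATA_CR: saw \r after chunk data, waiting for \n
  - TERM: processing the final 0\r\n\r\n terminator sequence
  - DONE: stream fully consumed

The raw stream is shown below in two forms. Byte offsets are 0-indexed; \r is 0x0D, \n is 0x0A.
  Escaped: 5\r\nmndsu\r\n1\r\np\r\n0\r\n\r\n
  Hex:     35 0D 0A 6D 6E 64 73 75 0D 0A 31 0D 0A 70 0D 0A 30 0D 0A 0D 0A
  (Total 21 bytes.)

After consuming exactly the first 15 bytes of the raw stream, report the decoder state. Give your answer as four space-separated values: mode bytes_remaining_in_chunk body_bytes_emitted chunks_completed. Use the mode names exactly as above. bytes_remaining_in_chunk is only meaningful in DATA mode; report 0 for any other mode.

Answer: DATA_CR 0 6 1

Derivation:
Byte 0 = '5': mode=SIZE remaining=0 emitted=0 chunks_done=0
Byte 1 = 0x0D: mode=SIZE_CR remaining=0 emitted=0 chunks_done=0
Byte 2 = 0x0A: mode=DATA remaining=5 emitted=0 chunks_done=0
Byte 3 = 'm': mode=DATA remaining=4 emitted=1 chunks_done=0
Byte 4 = 'n': mode=DATA remaining=3 emitted=2 chunks_done=0
Byte 5 = 'd': mode=DATA remaining=2 emitted=3 chunks_done=0
Byte 6 = 's': mode=DATA remaining=1 emitted=4 chunks_done=0
Byte 7 = 'u': mode=DATA_DONE remaining=0 emitted=5 chunks_done=0
Byte 8 = 0x0D: mode=DATA_CR remaining=0 emitted=5 chunks_done=0
Byte 9 = 0x0A: mode=SIZE remaining=0 emitted=5 chunks_done=1
Byte 10 = '1': mode=SIZE remaining=0 emitted=5 chunks_done=1
Byte 11 = 0x0D: mode=SIZE_CR remaining=0 emitted=5 chunks_done=1
Byte 12 = 0x0A: mode=DATA remaining=1 emitted=5 chunks_done=1
Byte 13 = 'p': mode=DATA_DONE remaining=0 emitted=6 chunks_done=1
Byte 14 = 0x0D: mode=DATA_CR remaining=0 emitted=6 chunks_done=1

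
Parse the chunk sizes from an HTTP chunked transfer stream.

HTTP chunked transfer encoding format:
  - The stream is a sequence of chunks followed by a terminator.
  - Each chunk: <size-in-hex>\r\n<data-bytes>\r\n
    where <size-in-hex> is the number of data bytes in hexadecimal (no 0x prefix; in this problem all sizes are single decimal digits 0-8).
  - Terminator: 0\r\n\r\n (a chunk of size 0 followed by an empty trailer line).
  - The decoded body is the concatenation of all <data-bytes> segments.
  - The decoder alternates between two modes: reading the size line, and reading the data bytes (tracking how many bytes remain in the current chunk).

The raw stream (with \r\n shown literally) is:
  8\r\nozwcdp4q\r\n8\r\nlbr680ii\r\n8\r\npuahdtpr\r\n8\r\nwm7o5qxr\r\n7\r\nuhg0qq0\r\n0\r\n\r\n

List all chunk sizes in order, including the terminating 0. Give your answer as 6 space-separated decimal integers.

Answer: 8 8 8 8 7 0

Derivation:
Chunk 1: stream[0..1]='8' size=0x8=8, data at stream[3..11]='ozwcdp4q' -> body[0..8], body so far='ozwcdp4q'
Chunk 2: stream[13..14]='8' size=0x8=8, data at stream[16..24]='lbr680ii' -> body[8..16], body so far='ozwcdp4qlbr680ii'
Chunk 3: stream[26..27]='8' size=0x8=8, data at stream[29..37]='puahdtpr' -> body[16..24], body so far='ozwcdp4qlbr680iipuahdtpr'
Chunk 4: stream[39..40]='8' size=0x8=8, data at stream[42..50]='wm7o5qxr' -> body[24..32], body so far='ozwcdp4qlbr680iipuahdtprwm7o5qxr'
Chunk 5: stream[52..53]='7' size=0x7=7, data at stream[55..62]='uhg0qq0' -> body[32..39], body so far='ozwcdp4qlbr680iipuahdtprwm7o5qxruhg0qq0'
Chunk 6: stream[64..65]='0' size=0 (terminator). Final body='ozwcdp4qlbr680iipuahdtprwm7o5qxruhg0qq0' (39 bytes)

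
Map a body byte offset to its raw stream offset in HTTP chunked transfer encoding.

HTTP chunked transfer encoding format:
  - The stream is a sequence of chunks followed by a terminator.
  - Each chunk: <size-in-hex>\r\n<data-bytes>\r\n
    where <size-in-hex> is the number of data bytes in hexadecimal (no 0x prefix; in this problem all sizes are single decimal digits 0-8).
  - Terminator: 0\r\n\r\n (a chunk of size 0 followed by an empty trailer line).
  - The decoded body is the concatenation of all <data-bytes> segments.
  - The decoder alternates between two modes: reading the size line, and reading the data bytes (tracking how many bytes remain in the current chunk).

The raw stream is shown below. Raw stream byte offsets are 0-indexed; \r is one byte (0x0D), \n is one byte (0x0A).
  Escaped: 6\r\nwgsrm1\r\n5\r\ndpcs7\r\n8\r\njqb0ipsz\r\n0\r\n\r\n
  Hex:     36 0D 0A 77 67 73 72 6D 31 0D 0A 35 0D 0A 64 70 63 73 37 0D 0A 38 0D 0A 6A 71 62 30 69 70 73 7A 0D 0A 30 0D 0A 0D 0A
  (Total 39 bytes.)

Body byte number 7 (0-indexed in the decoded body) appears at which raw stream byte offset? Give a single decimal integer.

Chunk 1: stream[0..1]='6' size=0x6=6, data at stream[3..9]='wgsrm1' -> body[0..6], body so far='wgsrm1'
Chunk 2: stream[11..12]='5' size=0x5=5, data at stream[14..19]='dpcs7' -> body[6..11], body so far='wgsrm1dpcs7'
Chunk 3: stream[21..22]='8' size=0x8=8, data at stream[24..32]='jqb0ipsz' -> body[11..19], body so far='wgsrm1dpcs7jqb0ipsz'
Chunk 4: stream[34..35]='0' size=0 (terminator). Final body='wgsrm1dpcs7jqb0ipsz' (19 bytes)
Body byte 7 at stream offset 15

Answer: 15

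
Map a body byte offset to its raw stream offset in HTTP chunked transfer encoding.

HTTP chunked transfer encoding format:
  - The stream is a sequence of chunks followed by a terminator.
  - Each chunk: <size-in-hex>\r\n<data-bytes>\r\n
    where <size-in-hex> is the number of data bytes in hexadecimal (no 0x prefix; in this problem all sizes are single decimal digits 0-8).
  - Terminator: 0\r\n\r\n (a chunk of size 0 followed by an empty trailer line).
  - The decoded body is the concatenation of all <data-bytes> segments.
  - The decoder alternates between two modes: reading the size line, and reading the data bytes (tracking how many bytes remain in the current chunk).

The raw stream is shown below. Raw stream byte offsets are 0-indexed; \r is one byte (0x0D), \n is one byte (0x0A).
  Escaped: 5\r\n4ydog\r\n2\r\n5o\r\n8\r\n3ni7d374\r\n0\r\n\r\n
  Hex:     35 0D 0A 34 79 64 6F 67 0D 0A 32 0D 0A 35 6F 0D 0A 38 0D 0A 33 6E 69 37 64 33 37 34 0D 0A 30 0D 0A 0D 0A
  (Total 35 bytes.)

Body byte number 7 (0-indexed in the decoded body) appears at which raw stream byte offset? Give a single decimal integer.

Answer: 20

Derivation:
Chunk 1: stream[0..1]='5' size=0x5=5, data at stream[3..8]='4ydog' -> body[0..5], body so far='4ydog'
Chunk 2: stream[10..11]='2' size=0x2=2, data at stream[13..15]='5o' -> body[5..7], body so far='4ydog5o'
Chunk 3: stream[17..18]='8' size=0x8=8, data at stream[20..28]='3ni7d374' -> body[7..15], body so far='4ydog5o3ni7d374'
Chunk 4: stream[30..31]='0' size=0 (terminator). Final body='4ydog5o3ni7d374' (15 bytes)
Body byte 7 at stream offset 20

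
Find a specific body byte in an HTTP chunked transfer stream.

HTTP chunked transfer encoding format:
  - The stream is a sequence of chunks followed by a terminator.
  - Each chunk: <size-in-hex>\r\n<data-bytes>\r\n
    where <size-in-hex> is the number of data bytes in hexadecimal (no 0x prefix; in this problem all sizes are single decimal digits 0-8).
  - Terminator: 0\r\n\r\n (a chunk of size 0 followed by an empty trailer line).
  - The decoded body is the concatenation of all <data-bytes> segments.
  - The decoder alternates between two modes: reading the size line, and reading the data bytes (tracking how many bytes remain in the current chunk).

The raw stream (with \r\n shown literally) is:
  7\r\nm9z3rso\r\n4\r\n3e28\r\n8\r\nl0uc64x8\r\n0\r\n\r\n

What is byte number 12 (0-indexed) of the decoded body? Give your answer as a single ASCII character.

Chunk 1: stream[0..1]='7' size=0x7=7, data at stream[3..10]='m9z3rso' -> body[0..7], body so far='m9z3rso'
Chunk 2: stream[12..13]='4' size=0x4=4, data at stream[15..19]='3e28' -> body[7..11], body so far='m9z3rso3e28'
Chunk 3: stream[21..22]='8' size=0x8=8, data at stream[24..32]='l0uc64x8' -> body[11..19], body so far='m9z3rso3e28l0uc64x8'
Chunk 4: stream[34..35]='0' size=0 (terminator). Final body='m9z3rso3e28l0uc64x8' (19 bytes)
Body byte 12 = '0'

Answer: 0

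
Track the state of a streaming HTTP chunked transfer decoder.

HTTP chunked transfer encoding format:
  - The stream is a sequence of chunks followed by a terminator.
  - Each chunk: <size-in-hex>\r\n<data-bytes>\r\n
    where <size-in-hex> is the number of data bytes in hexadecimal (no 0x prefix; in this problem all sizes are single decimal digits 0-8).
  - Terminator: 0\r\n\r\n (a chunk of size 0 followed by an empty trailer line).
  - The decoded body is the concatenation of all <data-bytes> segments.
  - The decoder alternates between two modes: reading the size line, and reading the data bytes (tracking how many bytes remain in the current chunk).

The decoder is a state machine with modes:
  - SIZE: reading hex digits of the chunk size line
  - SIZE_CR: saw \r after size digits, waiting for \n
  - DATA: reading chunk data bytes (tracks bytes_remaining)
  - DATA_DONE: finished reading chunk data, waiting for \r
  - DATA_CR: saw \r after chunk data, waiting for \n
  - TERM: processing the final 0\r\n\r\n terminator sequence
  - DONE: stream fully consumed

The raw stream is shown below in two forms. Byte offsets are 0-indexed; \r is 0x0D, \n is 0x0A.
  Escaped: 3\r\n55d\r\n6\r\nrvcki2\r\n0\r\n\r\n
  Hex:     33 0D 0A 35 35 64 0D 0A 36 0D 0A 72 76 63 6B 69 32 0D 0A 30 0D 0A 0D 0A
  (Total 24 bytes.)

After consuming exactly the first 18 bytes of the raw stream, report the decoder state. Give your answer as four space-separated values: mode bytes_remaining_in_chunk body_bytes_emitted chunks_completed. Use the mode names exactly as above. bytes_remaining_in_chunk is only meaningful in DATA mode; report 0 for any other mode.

Byte 0 = '3': mode=SIZE remaining=0 emitted=0 chunks_done=0
Byte 1 = 0x0D: mode=SIZE_CR remaining=0 emitted=0 chunks_done=0
Byte 2 = 0x0A: mode=DATA remaining=3 emitted=0 chunks_done=0
Byte 3 = '5': mode=DATA remaining=2 emitted=1 chunks_done=0
Byte 4 = '5': mode=DATA remaining=1 emitted=2 chunks_done=0
Byte 5 = 'd': mode=DATA_DONE remaining=0 emitted=3 chunks_done=0
Byte 6 = 0x0D: mode=DATA_CR remaining=0 emitted=3 chunks_done=0
Byte 7 = 0x0A: mode=SIZE remaining=0 emitted=3 chunks_done=1
Byte 8 = '6': mode=SIZE remaining=0 emitted=3 chunks_done=1
Byte 9 = 0x0D: mode=SIZE_CR remaining=0 emitted=3 chunks_done=1
Byte 10 = 0x0A: mode=DATA remaining=6 emitted=3 chunks_done=1
Byte 11 = 'r': mode=DATA remaining=5 emitted=4 chunks_done=1
Byte 12 = 'v': mode=DATA remaining=4 emitted=5 chunks_done=1
Byte 13 = 'c': mode=DATA remaining=3 emitted=6 chunks_done=1
Byte 14 = 'k': mode=DATA remaining=2 emitted=7 chunks_done=1
Byte 15 = 'i': mode=DATA remaining=1 emitted=8 chunks_done=1
Byte 16 = '2': mode=DATA_DONE remaining=0 emitted=9 chunks_done=1
Byte 17 = 0x0D: mode=DATA_CR remaining=0 emitted=9 chunks_done=1

Answer: DATA_CR 0 9 1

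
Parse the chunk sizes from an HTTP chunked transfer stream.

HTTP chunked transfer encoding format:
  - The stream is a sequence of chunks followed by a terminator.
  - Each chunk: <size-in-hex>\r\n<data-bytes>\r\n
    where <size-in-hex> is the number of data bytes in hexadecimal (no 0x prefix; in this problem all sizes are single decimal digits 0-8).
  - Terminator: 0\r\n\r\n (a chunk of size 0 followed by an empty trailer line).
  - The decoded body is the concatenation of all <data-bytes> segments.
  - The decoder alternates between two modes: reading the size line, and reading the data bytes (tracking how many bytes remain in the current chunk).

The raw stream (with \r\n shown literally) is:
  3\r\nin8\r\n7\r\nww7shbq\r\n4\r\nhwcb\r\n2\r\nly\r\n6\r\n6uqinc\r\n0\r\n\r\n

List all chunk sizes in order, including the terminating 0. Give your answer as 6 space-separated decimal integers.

Answer: 3 7 4 2 6 0

Derivation:
Chunk 1: stream[0..1]='3' size=0x3=3, data at stream[3..6]='in8' -> body[0..3], body so far='in8'
Chunk 2: stream[8..9]='7' size=0x7=7, data at stream[11..18]='ww7shbq' -> body[3..10], body so far='in8ww7shbq'
Chunk 3: stream[20..21]='4' size=0x4=4, data at stream[23..27]='hwcb' -> body[10..14], body so far='in8ww7shbqhwcb'
Chunk 4: stream[29..30]='2' size=0x2=2, data at stream[32..34]='ly' -> body[14..16], body so far='in8ww7shbqhwcbly'
Chunk 5: stream[36..37]='6' size=0x6=6, data at stream[39..45]='6uqinc' -> body[16..22], body so far='in8ww7shbqhwcbly6uqinc'
Chunk 6: stream[47..48]='0' size=0 (terminator). Final body='in8ww7shbqhwcbly6uqinc' (22 bytes)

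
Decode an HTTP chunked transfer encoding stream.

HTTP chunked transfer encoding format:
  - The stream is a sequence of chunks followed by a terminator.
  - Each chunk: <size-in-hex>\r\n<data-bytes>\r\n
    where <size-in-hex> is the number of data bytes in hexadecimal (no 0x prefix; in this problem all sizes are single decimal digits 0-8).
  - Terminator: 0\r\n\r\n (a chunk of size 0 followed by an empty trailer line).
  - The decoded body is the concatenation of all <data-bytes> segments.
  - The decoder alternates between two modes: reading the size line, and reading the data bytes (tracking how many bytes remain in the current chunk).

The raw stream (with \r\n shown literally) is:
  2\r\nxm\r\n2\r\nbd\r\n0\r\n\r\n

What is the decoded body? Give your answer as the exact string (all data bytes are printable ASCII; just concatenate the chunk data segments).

Chunk 1: stream[0..1]='2' size=0x2=2, data at stream[3..5]='xm' -> body[0..2], body so far='xm'
Chunk 2: stream[7..8]='2' size=0x2=2, data at stream[10..12]='bd' -> body[2..4], body so far='xmbd'
Chunk 3: stream[14..15]='0' size=0 (terminator). Final body='xmbd' (4 bytes)

Answer: xmbd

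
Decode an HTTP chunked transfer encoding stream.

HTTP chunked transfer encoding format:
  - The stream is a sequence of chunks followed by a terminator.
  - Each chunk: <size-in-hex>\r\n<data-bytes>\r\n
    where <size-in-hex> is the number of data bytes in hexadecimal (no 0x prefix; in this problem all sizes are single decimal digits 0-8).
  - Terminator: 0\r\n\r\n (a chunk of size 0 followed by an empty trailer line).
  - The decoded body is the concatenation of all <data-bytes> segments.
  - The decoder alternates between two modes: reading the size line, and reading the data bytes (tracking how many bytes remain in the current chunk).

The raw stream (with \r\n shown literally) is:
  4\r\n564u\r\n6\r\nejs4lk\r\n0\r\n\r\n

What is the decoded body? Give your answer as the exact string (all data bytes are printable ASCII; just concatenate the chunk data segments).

Chunk 1: stream[0..1]='4' size=0x4=4, data at stream[3..7]='564u' -> body[0..4], body so far='564u'
Chunk 2: stream[9..10]='6' size=0x6=6, data at stream[12..18]='ejs4lk' -> body[4..10], body so far='564uejs4lk'
Chunk 3: stream[20..21]='0' size=0 (terminator). Final body='564uejs4lk' (10 bytes)

Answer: 564uejs4lk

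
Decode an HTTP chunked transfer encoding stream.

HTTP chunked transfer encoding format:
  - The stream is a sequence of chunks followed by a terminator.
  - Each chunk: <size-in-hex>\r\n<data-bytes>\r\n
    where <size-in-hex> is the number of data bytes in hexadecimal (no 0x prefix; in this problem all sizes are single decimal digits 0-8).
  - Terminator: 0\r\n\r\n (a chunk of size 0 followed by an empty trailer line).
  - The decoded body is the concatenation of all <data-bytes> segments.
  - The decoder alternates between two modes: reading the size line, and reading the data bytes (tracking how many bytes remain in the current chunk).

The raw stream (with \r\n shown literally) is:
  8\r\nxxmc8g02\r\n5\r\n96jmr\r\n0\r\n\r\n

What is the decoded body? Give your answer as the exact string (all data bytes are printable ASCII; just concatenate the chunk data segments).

Chunk 1: stream[0..1]='8' size=0x8=8, data at stream[3..11]='xxmc8g02' -> body[0..8], body so far='xxmc8g02'
Chunk 2: stream[13..14]='5' size=0x5=5, data at stream[16..21]='96jmr' -> body[8..13], body so far='xxmc8g0296jmr'
Chunk 3: stream[23..24]='0' size=0 (terminator). Final body='xxmc8g0296jmr' (13 bytes)

Answer: xxmc8g0296jmr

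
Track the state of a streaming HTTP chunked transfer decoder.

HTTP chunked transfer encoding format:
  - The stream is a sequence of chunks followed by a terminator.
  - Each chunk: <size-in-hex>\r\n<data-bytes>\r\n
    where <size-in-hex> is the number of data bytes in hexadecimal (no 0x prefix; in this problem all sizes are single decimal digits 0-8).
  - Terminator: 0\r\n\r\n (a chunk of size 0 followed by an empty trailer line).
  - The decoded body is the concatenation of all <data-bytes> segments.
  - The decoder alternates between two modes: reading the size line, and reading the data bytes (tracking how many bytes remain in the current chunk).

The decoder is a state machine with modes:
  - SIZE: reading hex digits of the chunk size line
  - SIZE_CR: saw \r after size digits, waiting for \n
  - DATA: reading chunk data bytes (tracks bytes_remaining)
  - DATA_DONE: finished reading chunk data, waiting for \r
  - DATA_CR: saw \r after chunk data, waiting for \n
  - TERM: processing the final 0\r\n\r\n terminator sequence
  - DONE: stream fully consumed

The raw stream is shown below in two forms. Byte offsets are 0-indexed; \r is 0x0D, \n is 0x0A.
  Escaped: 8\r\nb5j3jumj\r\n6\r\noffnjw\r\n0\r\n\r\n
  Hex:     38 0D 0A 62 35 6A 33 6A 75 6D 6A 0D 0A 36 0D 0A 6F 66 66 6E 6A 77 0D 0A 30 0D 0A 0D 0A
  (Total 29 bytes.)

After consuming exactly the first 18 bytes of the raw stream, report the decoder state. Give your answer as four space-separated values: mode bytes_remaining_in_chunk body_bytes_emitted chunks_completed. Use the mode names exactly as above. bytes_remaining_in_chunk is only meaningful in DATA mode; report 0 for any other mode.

Byte 0 = '8': mode=SIZE remaining=0 emitted=0 chunks_done=0
Byte 1 = 0x0D: mode=SIZE_CR remaining=0 emitted=0 chunks_done=0
Byte 2 = 0x0A: mode=DATA remaining=8 emitted=0 chunks_done=0
Byte 3 = 'b': mode=DATA remaining=7 emitted=1 chunks_done=0
Byte 4 = '5': mode=DATA remaining=6 emitted=2 chunks_done=0
Byte 5 = 'j': mode=DATA remaining=5 emitted=3 chunks_done=0
Byte 6 = '3': mode=DATA remaining=4 emitted=4 chunks_done=0
Byte 7 = 'j': mode=DATA remaining=3 emitted=5 chunks_done=0
Byte 8 = 'u': mode=DATA remaining=2 emitted=6 chunks_done=0
Byte 9 = 'm': mode=DATA remaining=1 emitted=7 chunks_done=0
Byte 10 = 'j': mode=DATA_DONE remaining=0 emitted=8 chunks_done=0
Byte 11 = 0x0D: mode=DATA_CR remaining=0 emitted=8 chunks_done=0
Byte 12 = 0x0A: mode=SIZE remaining=0 emitted=8 chunks_done=1
Byte 13 = '6': mode=SIZE remaining=0 emitted=8 chunks_done=1
Byte 14 = 0x0D: mode=SIZE_CR remaining=0 emitted=8 chunks_done=1
Byte 15 = 0x0A: mode=DATA remaining=6 emitted=8 chunks_done=1
Byte 16 = 'o': mode=DATA remaining=5 emitted=9 chunks_done=1
Byte 17 = 'f': mode=DATA remaining=4 emitted=10 chunks_done=1

Answer: DATA 4 10 1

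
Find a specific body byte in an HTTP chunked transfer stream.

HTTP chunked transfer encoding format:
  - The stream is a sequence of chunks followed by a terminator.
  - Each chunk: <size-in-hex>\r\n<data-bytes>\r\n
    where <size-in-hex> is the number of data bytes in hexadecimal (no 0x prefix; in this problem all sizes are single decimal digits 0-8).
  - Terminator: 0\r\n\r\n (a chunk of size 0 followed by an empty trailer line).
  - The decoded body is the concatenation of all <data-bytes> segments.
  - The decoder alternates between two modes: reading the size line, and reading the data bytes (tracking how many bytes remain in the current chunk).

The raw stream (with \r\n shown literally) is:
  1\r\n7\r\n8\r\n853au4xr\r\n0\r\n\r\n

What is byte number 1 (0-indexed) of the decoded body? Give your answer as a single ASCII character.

Answer: 8

Derivation:
Chunk 1: stream[0..1]='1' size=0x1=1, data at stream[3..4]='7' -> body[0..1], body so far='7'
Chunk 2: stream[6..7]='8' size=0x8=8, data at stream[9..17]='853au4xr' -> body[1..9], body so far='7853au4xr'
Chunk 3: stream[19..20]='0' size=0 (terminator). Final body='7853au4xr' (9 bytes)
Body byte 1 = '8'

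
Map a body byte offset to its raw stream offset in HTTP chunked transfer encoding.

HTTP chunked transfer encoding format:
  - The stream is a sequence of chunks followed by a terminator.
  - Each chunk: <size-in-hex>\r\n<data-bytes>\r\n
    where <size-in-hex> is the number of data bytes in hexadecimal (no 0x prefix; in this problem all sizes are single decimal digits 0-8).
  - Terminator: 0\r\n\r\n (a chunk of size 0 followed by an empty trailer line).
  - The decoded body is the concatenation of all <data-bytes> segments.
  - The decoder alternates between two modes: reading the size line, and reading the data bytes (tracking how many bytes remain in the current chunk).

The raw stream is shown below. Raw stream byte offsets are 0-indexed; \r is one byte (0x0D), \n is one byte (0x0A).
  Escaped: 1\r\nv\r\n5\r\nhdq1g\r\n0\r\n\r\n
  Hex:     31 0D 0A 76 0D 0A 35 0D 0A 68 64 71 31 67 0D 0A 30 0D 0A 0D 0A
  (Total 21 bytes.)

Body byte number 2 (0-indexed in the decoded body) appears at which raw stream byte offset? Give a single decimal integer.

Answer: 10

Derivation:
Chunk 1: stream[0..1]='1' size=0x1=1, data at stream[3..4]='v' -> body[0..1], body so far='v'
Chunk 2: stream[6..7]='5' size=0x5=5, data at stream[9..14]='hdq1g' -> body[1..6], body so far='vhdq1g'
Chunk 3: stream[16..17]='0' size=0 (terminator). Final body='vhdq1g' (6 bytes)
Body byte 2 at stream offset 10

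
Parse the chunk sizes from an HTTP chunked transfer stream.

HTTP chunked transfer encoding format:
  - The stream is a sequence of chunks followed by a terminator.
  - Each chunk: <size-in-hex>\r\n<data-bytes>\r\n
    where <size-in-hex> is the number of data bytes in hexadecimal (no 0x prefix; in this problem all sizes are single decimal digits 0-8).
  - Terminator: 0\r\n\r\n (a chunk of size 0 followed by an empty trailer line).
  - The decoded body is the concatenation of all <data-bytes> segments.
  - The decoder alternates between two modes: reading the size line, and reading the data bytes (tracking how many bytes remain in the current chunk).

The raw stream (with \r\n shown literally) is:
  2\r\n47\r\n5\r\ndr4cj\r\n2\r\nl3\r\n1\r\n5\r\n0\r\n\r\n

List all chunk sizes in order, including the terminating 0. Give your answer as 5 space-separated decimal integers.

Chunk 1: stream[0..1]='2' size=0x2=2, data at stream[3..5]='47' -> body[0..2], body so far='47'
Chunk 2: stream[7..8]='5' size=0x5=5, data at stream[10..15]='dr4cj' -> body[2..7], body so far='47dr4cj'
Chunk 3: stream[17..18]='2' size=0x2=2, data at stream[20..22]='l3' -> body[7..9], body so far='47dr4cjl3'
Chunk 4: stream[24..25]='1' size=0x1=1, data at stream[27..28]='5' -> body[9..10], body so far='47dr4cjl35'
Chunk 5: stream[30..31]='0' size=0 (terminator). Final body='47dr4cjl35' (10 bytes)

Answer: 2 5 2 1 0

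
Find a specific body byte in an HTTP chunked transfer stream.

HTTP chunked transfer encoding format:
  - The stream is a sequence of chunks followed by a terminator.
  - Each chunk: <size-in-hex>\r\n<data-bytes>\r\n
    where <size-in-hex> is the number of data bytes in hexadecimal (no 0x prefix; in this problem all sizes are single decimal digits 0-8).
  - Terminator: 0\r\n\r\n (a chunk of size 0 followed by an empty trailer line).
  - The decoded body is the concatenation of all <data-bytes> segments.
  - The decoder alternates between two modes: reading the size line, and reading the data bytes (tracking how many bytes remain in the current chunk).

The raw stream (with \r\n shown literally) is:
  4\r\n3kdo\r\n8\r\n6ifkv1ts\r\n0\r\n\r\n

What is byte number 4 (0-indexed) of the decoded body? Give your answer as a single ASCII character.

Answer: 6

Derivation:
Chunk 1: stream[0..1]='4' size=0x4=4, data at stream[3..7]='3kdo' -> body[0..4], body so far='3kdo'
Chunk 2: stream[9..10]='8' size=0x8=8, data at stream[12..20]='6ifkv1ts' -> body[4..12], body so far='3kdo6ifkv1ts'
Chunk 3: stream[22..23]='0' size=0 (terminator). Final body='3kdo6ifkv1ts' (12 bytes)
Body byte 4 = '6'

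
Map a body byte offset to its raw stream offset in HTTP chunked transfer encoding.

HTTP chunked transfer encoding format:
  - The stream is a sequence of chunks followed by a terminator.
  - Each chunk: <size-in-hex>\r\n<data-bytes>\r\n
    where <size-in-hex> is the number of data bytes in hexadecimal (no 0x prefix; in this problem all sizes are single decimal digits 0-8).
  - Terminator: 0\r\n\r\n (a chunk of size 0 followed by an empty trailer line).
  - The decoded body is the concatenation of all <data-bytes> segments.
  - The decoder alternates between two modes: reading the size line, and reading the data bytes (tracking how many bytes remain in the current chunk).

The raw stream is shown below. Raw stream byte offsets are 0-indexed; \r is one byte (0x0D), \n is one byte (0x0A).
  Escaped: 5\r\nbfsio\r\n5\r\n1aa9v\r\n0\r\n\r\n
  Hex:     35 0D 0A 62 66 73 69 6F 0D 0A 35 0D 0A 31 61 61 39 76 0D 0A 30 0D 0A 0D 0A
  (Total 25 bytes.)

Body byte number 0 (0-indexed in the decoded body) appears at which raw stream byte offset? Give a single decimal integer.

Answer: 3

Derivation:
Chunk 1: stream[0..1]='5' size=0x5=5, data at stream[3..8]='bfsio' -> body[0..5], body so far='bfsio'
Chunk 2: stream[10..11]='5' size=0x5=5, data at stream[13..18]='1aa9v' -> body[5..10], body so far='bfsio1aa9v'
Chunk 3: stream[20..21]='0' size=0 (terminator). Final body='bfsio1aa9v' (10 bytes)
Body byte 0 at stream offset 3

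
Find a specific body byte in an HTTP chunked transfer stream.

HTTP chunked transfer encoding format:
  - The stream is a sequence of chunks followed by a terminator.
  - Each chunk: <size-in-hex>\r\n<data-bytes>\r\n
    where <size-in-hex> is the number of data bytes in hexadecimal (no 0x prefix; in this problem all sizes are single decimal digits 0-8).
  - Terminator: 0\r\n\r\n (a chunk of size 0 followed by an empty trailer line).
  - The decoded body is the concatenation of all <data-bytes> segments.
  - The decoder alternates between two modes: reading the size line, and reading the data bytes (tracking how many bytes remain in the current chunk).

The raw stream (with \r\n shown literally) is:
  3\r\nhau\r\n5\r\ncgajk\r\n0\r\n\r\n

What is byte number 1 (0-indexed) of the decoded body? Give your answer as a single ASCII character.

Chunk 1: stream[0..1]='3' size=0x3=3, data at stream[3..6]='hau' -> body[0..3], body so far='hau'
Chunk 2: stream[8..9]='5' size=0x5=5, data at stream[11..16]='cgajk' -> body[3..8], body so far='haucgajk'
Chunk 3: stream[18..19]='0' size=0 (terminator). Final body='haucgajk' (8 bytes)
Body byte 1 = 'a'

Answer: a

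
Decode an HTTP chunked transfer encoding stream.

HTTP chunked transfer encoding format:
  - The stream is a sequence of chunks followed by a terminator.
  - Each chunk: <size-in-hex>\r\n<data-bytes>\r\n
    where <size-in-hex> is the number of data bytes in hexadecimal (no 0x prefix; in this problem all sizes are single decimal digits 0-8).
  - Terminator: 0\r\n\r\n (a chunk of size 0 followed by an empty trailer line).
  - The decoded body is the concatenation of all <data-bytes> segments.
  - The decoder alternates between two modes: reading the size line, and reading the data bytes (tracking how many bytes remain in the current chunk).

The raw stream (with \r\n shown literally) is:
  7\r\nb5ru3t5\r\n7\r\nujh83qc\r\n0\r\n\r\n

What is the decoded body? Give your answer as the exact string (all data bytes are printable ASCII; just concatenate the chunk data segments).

Answer: b5ru3t5ujh83qc

Derivation:
Chunk 1: stream[0..1]='7' size=0x7=7, data at stream[3..10]='b5ru3t5' -> body[0..7], body so far='b5ru3t5'
Chunk 2: stream[12..13]='7' size=0x7=7, data at stream[15..22]='ujh83qc' -> body[7..14], body so far='b5ru3t5ujh83qc'
Chunk 3: stream[24..25]='0' size=0 (terminator). Final body='b5ru3t5ujh83qc' (14 bytes)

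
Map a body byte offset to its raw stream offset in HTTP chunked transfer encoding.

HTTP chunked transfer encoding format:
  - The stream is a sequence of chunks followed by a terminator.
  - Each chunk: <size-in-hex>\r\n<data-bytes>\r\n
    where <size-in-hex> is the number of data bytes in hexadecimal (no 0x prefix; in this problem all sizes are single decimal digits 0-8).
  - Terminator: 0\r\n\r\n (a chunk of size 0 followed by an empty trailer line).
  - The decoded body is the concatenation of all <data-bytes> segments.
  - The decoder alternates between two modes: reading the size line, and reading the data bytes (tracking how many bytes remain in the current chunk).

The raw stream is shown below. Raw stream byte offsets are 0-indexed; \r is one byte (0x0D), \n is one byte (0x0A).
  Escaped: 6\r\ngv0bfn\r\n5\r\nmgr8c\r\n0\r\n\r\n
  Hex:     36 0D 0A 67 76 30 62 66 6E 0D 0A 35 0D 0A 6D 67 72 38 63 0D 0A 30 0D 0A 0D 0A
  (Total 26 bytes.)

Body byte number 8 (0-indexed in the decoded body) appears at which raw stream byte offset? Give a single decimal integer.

Answer: 16

Derivation:
Chunk 1: stream[0..1]='6' size=0x6=6, data at stream[3..9]='gv0bfn' -> body[0..6], body so far='gv0bfn'
Chunk 2: stream[11..12]='5' size=0x5=5, data at stream[14..19]='mgr8c' -> body[6..11], body so far='gv0bfnmgr8c'
Chunk 3: stream[21..22]='0' size=0 (terminator). Final body='gv0bfnmgr8c' (11 bytes)
Body byte 8 at stream offset 16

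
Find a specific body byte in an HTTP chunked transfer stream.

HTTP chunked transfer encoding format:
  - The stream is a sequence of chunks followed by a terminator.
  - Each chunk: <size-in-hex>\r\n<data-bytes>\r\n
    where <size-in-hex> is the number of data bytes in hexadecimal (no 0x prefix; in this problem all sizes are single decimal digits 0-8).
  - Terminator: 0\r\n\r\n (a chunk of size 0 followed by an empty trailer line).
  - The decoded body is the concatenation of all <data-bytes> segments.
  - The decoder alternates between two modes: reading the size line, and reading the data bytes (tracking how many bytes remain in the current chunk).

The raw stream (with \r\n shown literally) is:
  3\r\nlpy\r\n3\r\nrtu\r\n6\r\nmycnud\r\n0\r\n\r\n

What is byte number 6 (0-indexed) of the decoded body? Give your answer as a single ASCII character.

Answer: m

Derivation:
Chunk 1: stream[0..1]='3' size=0x3=3, data at stream[3..6]='lpy' -> body[0..3], body so far='lpy'
Chunk 2: stream[8..9]='3' size=0x3=3, data at stream[11..14]='rtu' -> body[3..6], body so far='lpyrtu'
Chunk 3: stream[16..17]='6' size=0x6=6, data at stream[19..25]='mycnud' -> body[6..12], body so far='lpyrtumycnud'
Chunk 4: stream[27..28]='0' size=0 (terminator). Final body='lpyrtumycnud' (12 bytes)
Body byte 6 = 'm'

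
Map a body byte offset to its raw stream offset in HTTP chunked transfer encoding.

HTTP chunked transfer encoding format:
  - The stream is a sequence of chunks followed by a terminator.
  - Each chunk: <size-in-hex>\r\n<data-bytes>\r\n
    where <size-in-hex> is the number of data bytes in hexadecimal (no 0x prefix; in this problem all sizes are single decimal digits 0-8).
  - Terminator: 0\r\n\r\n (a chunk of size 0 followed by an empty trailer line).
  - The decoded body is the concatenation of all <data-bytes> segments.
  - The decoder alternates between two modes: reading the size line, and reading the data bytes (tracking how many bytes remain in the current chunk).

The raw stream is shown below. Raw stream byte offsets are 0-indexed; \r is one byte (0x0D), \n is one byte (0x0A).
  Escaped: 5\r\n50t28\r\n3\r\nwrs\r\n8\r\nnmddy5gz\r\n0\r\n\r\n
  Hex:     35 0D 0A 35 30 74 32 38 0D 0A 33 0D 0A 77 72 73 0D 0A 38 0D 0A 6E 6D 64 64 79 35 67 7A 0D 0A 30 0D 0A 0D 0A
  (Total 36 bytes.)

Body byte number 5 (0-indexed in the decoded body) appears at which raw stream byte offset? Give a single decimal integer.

Chunk 1: stream[0..1]='5' size=0x5=5, data at stream[3..8]='50t28' -> body[0..5], body so far='50t28'
Chunk 2: stream[10..11]='3' size=0x3=3, data at stream[13..16]='wrs' -> body[5..8], body so far='50t28wrs'
Chunk 3: stream[18..19]='8' size=0x8=8, data at stream[21..29]='nmddy5gz' -> body[8..16], body so far='50t28wrsnmddy5gz'
Chunk 4: stream[31..32]='0' size=0 (terminator). Final body='50t28wrsnmddy5gz' (16 bytes)
Body byte 5 at stream offset 13

Answer: 13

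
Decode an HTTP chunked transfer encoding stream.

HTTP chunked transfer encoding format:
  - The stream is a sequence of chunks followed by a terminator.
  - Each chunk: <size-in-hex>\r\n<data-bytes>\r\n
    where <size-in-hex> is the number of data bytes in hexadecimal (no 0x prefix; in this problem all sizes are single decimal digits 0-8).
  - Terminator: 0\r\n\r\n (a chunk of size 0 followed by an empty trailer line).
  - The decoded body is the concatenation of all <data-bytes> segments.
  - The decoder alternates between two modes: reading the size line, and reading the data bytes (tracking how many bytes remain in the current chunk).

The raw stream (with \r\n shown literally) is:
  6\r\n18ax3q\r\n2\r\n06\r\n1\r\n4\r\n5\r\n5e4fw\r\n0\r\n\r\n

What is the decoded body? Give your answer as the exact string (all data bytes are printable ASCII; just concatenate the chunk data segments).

Answer: 18ax3q0645e4fw

Derivation:
Chunk 1: stream[0..1]='6' size=0x6=6, data at stream[3..9]='18ax3q' -> body[0..6], body so far='18ax3q'
Chunk 2: stream[11..12]='2' size=0x2=2, data at stream[14..16]='06' -> body[6..8], body so far='18ax3q06'
Chunk 3: stream[18..19]='1' size=0x1=1, data at stream[21..22]='4' -> body[8..9], body so far='18ax3q064'
Chunk 4: stream[24..25]='5' size=0x5=5, data at stream[27..32]='5e4fw' -> body[9..14], body so far='18ax3q0645e4fw'
Chunk 5: stream[34..35]='0' size=0 (terminator). Final body='18ax3q0645e4fw' (14 bytes)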